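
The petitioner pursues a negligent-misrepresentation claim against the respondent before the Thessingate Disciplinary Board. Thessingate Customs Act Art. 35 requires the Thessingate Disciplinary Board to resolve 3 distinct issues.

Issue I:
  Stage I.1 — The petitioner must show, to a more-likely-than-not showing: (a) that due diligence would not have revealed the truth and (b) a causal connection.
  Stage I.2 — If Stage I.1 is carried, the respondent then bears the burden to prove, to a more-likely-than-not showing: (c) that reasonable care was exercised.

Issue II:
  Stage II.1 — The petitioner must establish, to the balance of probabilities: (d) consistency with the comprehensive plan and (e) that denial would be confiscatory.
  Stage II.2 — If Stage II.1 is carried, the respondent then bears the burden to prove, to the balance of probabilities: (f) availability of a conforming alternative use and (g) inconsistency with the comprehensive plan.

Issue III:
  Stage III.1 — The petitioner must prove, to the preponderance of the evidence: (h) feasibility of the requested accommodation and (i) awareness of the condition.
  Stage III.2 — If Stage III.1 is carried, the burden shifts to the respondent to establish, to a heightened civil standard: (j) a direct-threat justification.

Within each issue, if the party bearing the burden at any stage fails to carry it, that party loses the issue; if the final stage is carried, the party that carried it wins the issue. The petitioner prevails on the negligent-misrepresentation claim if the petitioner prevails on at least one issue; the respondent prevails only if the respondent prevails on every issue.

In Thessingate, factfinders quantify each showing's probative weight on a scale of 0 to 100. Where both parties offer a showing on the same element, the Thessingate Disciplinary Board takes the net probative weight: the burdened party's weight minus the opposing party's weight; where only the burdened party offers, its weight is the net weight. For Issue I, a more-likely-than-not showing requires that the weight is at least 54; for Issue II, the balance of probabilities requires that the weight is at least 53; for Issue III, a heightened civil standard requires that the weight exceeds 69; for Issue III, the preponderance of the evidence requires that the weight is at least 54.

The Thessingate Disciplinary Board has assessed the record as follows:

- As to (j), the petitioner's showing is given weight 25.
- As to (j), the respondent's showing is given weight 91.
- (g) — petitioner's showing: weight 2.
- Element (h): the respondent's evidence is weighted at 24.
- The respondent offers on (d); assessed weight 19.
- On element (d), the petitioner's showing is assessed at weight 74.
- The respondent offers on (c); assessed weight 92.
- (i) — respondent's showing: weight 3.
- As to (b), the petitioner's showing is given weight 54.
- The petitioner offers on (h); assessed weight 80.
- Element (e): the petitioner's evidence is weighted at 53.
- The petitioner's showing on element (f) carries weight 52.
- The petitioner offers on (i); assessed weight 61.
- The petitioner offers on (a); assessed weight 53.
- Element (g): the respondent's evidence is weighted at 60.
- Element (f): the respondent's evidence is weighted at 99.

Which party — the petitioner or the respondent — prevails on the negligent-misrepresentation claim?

petitioner

— Issue I —
Stage I.1 (petitioner, a more-likely-than-not showing, weight is at least 54): (a) 53 < 54 — fails; (b) 54 ≥ 54 — meets.
  The petitioner does not carry Stage I.1.
The respondent prevails on this issue.
— Issue II —
At Stage II.1 the petitioner must meet the balance of probabilities (weight is at least 53): on (d) the weight is 74 less the opposing 19 gives net 55, ≥ 53, so (d) meets the standard; on (e) the weight is 53, ≥ 53, so (e) meets the standard.
  Stage II.1 carried; the burden shifts to the respondent.
At Stage II.2 the respondent must meet the balance of probabilities (weight is at least 53): on (f) the weight is 99 less the opposing 52 gives net 47, < 53, so (f) does not meet the standard; on (g) the weight is 60 less the opposing 2 gives net 58, which does reach 53, so (g) meets the standard.
  Stage II.2 not carried; the respondent fails its burden.
So the petitioner prevails on this issue.
— Issue III —
At Stage III.1 the petitioner must meet the preponderance of the evidence (weight is at least 54): on (h) the weight is 80 less the opposing 24 gives net 56, which does reach 54, so (h) meets the standard; on (i) the weight is 61 less the opposing 3 gives net 58, which does reach 54, so (i) meets the standard.
  The petitioner carries Stage III.1; the respondent now bears the burden.
At Stage III.2 the respondent must meet a heightened civil standard (weight exceeds 69): on (j) the weight is 91 less the opposing 25 gives net 66, which does not exceed 69, so (j) does not meet the standard.
  Not every element is met, so the respondent fails to carry Stage III.2.
So the petitioner prevails on this issue.
Per-issue: Issue I → respondent; Issue II → petitioner; Issue III → petitioner. The petitioner must prevail on at least one issue; overall, the petitioner prevails.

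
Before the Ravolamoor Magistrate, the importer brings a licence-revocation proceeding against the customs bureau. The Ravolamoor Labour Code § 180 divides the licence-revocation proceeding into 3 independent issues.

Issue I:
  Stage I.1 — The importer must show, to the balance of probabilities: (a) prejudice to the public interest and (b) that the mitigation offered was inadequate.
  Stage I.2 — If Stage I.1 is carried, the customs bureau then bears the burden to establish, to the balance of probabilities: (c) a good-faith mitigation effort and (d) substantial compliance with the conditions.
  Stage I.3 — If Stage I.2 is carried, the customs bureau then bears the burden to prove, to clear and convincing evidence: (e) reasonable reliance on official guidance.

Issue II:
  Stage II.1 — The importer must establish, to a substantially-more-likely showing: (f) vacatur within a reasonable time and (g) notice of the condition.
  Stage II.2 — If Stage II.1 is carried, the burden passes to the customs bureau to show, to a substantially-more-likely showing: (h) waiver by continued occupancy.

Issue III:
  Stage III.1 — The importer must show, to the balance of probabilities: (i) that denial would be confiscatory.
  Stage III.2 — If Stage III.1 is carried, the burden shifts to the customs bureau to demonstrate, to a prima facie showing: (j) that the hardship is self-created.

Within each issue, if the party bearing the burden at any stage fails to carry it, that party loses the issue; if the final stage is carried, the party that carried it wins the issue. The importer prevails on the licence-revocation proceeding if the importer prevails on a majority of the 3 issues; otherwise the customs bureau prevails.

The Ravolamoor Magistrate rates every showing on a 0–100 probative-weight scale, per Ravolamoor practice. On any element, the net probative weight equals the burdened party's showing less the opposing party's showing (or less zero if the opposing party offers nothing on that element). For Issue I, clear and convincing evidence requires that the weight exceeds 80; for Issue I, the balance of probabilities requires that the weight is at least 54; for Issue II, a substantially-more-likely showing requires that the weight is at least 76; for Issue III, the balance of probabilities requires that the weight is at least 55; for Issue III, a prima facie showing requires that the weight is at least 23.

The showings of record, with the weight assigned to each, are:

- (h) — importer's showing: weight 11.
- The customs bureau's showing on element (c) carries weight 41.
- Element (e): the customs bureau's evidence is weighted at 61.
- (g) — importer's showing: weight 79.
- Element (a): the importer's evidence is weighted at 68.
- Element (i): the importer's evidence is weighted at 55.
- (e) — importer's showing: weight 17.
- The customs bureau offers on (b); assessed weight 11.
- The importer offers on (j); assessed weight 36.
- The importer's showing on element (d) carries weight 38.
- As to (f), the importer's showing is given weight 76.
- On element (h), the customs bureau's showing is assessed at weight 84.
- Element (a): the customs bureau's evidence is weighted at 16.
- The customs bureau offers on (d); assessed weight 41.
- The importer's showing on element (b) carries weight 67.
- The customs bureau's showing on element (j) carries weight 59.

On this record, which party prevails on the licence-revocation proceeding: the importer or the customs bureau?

customs bureau

— Issue I —
Stage I.1 (importer, the balance of probabilities, weight is at least 54): (a) net 68−16=52 < 54 — fails; (b) net 67−11=56 ≥ 54 — meets.
  Stage I.1 not carried; the importer fails its burden.
The customs bureau prevails on this issue.
— Issue II —
Stage II.1 — burden on importer; standard: a substantially-more-likely showing (weight is at least 76).
    (f): 76 ≥ 76 [met]
    (g): 79 ≥ 76 [met]
  All elements met. The burden passes to the customs bureau.
Stage II.2 — burden on customs bureau; standard: a substantially-more-likely showing (weight is at least 76).
    (h): 84 − 11 = 73 < 76 [not met]
  The customs bureau does not carry Stage II.2.
The importer prevails on this issue.
— Issue III —
Stage III.1 — burden on importer; standard: the balance of probabilities (weight is at least 55).
    (i): 55 ≥ 55 [met]
  All elements met. The burden passes to the customs bureau.
Stage III.2 — burden on customs bureau; standard: a prima facie showing (weight is at least 23).
    (j): 59 − 36 = 23 ≥ 23 [met]
  The customs bureau carries the last stage.
With every stage satisfied, the customs bureau prevails on this issue.
Per-issue: Issue I → customs bureau; Issue II → importer; Issue III → customs bureau. The importer must prevail on a majority of issues; overall, the customs bureau prevails.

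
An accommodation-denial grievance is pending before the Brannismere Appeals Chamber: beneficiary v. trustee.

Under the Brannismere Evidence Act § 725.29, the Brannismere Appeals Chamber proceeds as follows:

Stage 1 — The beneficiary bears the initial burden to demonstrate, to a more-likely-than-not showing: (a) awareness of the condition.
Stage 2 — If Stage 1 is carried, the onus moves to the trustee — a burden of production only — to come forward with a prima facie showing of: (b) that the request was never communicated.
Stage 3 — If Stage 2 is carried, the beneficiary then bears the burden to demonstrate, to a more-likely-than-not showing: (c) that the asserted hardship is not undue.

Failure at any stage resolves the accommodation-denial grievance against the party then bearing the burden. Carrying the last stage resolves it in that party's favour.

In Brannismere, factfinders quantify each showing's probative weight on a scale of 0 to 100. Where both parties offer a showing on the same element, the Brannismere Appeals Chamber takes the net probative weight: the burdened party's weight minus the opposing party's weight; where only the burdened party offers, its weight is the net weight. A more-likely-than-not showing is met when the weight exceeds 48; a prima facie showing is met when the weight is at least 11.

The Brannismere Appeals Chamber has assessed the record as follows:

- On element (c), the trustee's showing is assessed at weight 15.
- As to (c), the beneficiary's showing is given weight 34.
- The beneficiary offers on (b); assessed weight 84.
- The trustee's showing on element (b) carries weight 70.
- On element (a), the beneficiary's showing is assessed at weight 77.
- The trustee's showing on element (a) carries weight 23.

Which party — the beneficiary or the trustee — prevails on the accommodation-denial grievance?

beneficiary

Stage 1 (beneficiary, a more-likely-than-not showing, weight exceeds 48): (a) net 77−23=54 > 48 — meets.
  Stage 1 carried; the burden shifts to the trustee.
Stage 2 (trustee, a prima facie showing, weight is at least 11): (b) net 70−84=-14 < 11 — fails.
  The trustee does not carry Stage 2.
So the beneficiary prevails.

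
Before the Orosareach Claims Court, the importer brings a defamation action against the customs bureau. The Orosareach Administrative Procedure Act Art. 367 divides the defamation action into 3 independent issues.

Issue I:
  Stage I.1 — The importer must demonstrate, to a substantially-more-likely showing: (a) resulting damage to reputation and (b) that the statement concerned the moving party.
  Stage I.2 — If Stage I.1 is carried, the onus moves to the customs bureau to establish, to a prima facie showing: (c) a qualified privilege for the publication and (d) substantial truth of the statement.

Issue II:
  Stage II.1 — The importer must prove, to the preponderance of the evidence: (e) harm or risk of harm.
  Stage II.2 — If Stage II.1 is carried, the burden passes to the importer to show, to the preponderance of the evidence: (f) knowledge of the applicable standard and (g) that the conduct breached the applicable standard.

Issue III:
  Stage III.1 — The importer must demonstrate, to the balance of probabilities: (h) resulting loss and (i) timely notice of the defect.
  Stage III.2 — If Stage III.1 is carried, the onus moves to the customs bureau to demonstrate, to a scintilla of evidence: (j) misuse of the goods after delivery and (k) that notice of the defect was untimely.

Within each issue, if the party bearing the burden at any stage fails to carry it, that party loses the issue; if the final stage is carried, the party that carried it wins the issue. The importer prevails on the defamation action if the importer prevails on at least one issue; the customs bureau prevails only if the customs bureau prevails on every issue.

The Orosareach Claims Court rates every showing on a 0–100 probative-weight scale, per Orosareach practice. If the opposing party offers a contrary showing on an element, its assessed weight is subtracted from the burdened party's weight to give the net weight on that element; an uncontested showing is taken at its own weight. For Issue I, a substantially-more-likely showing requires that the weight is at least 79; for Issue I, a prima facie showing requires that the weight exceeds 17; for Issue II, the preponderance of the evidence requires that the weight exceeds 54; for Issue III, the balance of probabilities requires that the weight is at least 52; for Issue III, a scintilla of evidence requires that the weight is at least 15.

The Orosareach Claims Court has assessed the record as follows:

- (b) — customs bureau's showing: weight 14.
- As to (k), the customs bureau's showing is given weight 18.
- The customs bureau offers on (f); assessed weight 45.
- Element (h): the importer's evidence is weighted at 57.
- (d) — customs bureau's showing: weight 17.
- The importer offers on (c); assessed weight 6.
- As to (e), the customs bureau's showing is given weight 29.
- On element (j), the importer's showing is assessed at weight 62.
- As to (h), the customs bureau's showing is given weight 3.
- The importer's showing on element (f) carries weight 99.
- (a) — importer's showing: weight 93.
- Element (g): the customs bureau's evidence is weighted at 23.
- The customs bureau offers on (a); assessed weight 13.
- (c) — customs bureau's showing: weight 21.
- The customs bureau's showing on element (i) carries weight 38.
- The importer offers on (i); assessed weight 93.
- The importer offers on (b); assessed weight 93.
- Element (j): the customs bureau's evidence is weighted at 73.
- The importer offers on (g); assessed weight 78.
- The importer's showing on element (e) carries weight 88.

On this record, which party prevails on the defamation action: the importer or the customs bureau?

— Issue I —
At Stage I.1 the importer must meet a substantially-more-likely showing (weight is at least 79): on (a) the weight is 93 less the opposing 13 gives net 80, which does reach 79, so (a) meets the standard; on (b) the weight is 93 less the opposing 14 gives net 79, ≥ 79, so (b) meets the standard.
  The importer carries Stage I.1; the customs bureau now bears the burden.
At Stage I.2 the customs bureau must meet a prima facie showing (weight exceeds 17): on (c) the weight is 21 less the opposing 6 gives net 15, ≤ 17, so (c) does not meet the standard; on (d) the weight is 17, ≤ 17, so (d) does not meet the standard.
  Stage I.2 not carried; the customs bureau fails its burden.
So the importer prevails on this issue.
— Issue II —
At Stage II.1 the importer must meet the preponderance of the evidence (weight exceeds 54): on (e) the weight is 88 less the opposing 29 gives net 59, which does exceed 54, so (e) meets the standard.
  Stage II.1 is satisfied; the importer continues to bear the burden.
At Stage II.2 the importer must meet the preponderance of the evidence (weight exceeds 54): on (f) the weight is 99 less the opposing 45 gives net 54, ≤ 54, so (f) does not meet the standard; on (g) the weight is 78 less the opposing 23 gives net 55, which does exceed 54, so (g) meets the standard.
  The importer does not carry Stage II.2.
The customs bureau prevails on this issue.
— Issue III —
Stage III.1 — burden on importer; standard: the balance of probabilities (weight is at least 52).
    (h): 57 − 3 = 54 ≥ 52 [met]
    (i): 93 − 38 = 55 ≥ 52 [met]
  Stage III.1 carried; the burden shifts to the customs bureau.
Stage III.2 — burden on customs bureau; standard: a scintilla of evidence (weight is at least 15).
    (j): 73 − 62 = 11 < 15 [not met]
    (k): 18 ≥ 15 [met]
  The customs bureau does not carry Stage III.2.
The importer prevails on this issue.
Per-issue: Issue I → importer; Issue II → customs bureau; Issue III → importer. The importer must prevail on at least one issue; overall, the importer prevails.

importer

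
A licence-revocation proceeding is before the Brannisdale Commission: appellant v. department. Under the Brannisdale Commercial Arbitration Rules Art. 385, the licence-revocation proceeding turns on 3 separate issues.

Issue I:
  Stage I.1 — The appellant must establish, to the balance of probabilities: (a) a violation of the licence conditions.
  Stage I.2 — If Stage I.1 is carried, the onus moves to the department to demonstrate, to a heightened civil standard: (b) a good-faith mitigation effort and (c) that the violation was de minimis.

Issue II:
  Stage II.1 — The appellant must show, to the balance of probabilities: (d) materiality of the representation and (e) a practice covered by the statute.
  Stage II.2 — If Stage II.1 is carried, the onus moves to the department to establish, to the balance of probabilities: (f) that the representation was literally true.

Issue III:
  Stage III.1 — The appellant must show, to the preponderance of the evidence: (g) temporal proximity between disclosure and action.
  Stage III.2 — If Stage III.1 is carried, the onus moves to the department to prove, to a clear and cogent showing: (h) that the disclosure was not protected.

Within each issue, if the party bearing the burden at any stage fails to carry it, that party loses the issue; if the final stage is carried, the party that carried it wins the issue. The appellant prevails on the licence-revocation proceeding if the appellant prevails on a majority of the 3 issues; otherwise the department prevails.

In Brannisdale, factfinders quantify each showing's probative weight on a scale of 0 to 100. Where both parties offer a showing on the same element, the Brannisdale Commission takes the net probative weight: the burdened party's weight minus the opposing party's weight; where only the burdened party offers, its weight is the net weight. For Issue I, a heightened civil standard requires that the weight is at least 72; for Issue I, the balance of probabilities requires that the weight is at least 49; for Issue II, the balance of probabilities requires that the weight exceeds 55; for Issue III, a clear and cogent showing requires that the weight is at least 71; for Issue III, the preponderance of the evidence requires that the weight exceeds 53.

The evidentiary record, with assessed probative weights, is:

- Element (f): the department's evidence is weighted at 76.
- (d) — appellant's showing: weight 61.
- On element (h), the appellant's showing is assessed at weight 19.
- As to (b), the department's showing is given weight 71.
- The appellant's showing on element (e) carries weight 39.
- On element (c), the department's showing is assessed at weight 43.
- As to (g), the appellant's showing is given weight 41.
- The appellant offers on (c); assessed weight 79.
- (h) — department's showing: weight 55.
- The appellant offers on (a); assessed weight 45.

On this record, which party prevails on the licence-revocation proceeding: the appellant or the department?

department

— Issue I —
Stage I.1 — burden on appellant; standard: the balance of probabilities (weight is at least 49).
    (a): 45 < 49 [not met]
  Stage I.1 not carried; the appellant fails its burden.
So the department prevails on this issue.
— Issue II —
At Stage II.1 the appellant must meet the balance of probabilities (weight exceeds 55): on (d) the weight is 61, > 55, so (d) meets the standard; on (e) the weight is 39, ≤ 55, so (e) does not meet the standard.
  Not every element is met, so the appellant fails to carry Stage II.1.
So the department prevails on this issue.
— Issue III —
Stage III.1 — burden on appellant; standard: the preponderance of the evidence (weight exceeds 53).
    (g): 41 ≤ 53 [not met]
  Stage III.1 not carried; the appellant fails its burden.
The department prevails on this issue.
Per-issue: Issue I → department; Issue II → department; Issue III → department. The appellant must prevail on a majority of issues; overall, the department prevails.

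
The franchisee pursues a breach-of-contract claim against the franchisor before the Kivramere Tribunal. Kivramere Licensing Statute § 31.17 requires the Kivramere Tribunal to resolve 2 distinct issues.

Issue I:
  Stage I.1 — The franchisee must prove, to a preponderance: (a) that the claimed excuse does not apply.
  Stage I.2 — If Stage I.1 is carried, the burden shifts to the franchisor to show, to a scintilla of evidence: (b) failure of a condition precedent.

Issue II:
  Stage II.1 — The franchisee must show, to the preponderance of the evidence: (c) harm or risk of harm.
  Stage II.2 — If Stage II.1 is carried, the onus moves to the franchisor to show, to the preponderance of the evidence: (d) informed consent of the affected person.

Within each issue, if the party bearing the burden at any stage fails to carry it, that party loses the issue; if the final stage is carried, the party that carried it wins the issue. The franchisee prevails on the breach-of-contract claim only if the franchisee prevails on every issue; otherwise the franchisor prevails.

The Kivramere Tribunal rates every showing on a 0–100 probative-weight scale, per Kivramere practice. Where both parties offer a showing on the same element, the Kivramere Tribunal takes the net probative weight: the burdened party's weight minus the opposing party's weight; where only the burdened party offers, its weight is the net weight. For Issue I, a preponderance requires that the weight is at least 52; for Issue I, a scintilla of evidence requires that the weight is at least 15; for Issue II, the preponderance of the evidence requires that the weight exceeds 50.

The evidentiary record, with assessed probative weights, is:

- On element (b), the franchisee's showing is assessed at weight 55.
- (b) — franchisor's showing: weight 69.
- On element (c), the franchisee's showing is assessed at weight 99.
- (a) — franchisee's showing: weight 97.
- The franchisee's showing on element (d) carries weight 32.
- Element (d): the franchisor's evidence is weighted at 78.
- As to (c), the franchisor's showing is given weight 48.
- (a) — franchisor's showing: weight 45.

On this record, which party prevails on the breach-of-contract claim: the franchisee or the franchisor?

— Issue I —
At Stage I.1 the franchisee must meet a preponderance (weight is at least 52): on (a) the weight is 97 less the opposing 45 gives net 52, which does reach 52, so (a) meets the standard.
  All elements met. The burden passes to the franchisor.
At Stage I.2 the franchisor must meet a scintilla of evidence (weight is at least 15): on (b) the weight is 69 less the opposing 55 gives net 14, which does not reach 15, so (b) does not meet the standard.
  Not every element is met, so the franchisor fails to carry Stage I.2.
The analysis ends at Stage I.2; the franchisee prevails on this issue.
— Issue II —
Stage II.1 (franchisee, the preponderance of the evidence, weight exceeds 50): (c) net 99−48=51 > 50 — meets.
  All elements met. The burden passes to the franchisor.
Stage II.2 (franchisor, the preponderance of the evidence, weight exceeds 50): (d) net 78−32=46 ≤ 50 — fails.
  Stage II.2 not carried; the franchisor fails its burden.
The franchisee prevails on this issue.
Per-issue: Issue I → franchisee; Issue II → franchisee. The franchisee must prevail on every issue; overall, the franchisee prevails.

franchisee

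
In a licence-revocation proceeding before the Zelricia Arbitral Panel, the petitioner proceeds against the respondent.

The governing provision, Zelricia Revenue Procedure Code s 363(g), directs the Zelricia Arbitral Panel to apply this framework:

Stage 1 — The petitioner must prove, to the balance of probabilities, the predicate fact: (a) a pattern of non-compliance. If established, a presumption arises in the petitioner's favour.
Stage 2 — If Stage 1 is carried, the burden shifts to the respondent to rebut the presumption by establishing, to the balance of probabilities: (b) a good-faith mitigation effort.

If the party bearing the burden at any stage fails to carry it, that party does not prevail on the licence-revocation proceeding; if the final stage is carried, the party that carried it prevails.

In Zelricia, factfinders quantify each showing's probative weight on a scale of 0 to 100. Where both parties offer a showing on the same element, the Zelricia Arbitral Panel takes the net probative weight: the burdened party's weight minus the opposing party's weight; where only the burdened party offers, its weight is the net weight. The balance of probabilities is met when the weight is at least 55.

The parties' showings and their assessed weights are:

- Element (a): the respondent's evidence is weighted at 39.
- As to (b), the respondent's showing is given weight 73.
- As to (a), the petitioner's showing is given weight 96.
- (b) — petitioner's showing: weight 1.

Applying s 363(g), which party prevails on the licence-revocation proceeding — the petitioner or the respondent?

respondent

At Stage 1 the petitioner must meet the balance of probabilities (weight is at least 55): on (a) the weight is 96 less the opposing 39 gives net 57, ≥ 55, so (a) meets the standard.
  Stage 1 carried; the burden shifts to the respondent.
At Stage 2 the respondent must meet the balance of probabilities (weight is at least 55): on (b) the weight is 73 less the opposing 1 gives net 72, which does reach 55, so (b) meets the standard.
  Stage 2 carried; the final stage is satisfied.
All stages carried — the respondent prevails.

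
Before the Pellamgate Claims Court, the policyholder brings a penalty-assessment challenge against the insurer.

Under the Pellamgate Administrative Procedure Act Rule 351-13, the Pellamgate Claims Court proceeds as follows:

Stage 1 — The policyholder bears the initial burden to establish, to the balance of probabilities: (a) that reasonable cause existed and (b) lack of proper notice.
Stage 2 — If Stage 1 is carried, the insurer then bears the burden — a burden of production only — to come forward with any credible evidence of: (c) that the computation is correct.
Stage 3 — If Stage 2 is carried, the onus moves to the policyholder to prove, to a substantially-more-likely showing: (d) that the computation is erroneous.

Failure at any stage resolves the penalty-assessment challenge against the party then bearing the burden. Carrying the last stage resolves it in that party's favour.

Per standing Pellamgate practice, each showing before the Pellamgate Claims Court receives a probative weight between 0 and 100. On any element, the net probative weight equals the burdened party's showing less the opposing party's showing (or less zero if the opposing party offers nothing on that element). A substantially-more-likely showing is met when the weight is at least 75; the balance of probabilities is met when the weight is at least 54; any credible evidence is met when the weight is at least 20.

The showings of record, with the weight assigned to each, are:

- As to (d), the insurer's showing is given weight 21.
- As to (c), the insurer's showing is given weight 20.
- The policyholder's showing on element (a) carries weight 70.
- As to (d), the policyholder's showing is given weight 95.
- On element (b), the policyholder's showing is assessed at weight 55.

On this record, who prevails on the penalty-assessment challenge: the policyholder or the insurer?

insurer

At Stage 1 the policyholder must meet the balance of probabilities (weight is at least 54): on (a) the weight is 70, which does reach 54, so (a) meets the standard; on (b) the weight is 55, ≥ 54, so (b) meets the standard.
  Stage 1 is satisfied; the onus moves to the insurer.
At Stage 2 the insurer must meet any credible evidence (weight is at least 20): on (c) the weight is 20, ≥ 20, so (c) meets the standard.
  All elements met. The burden passes to the policyholder.
At Stage 3 the policyholder must meet a substantially-more-likely showing (weight is at least 75): on (d) the weight is 95 less the opposing 21 gives net 74, < 75, so (d) does not meet the standard.
  The policyholder does not carry Stage 3.
So the insurer prevails.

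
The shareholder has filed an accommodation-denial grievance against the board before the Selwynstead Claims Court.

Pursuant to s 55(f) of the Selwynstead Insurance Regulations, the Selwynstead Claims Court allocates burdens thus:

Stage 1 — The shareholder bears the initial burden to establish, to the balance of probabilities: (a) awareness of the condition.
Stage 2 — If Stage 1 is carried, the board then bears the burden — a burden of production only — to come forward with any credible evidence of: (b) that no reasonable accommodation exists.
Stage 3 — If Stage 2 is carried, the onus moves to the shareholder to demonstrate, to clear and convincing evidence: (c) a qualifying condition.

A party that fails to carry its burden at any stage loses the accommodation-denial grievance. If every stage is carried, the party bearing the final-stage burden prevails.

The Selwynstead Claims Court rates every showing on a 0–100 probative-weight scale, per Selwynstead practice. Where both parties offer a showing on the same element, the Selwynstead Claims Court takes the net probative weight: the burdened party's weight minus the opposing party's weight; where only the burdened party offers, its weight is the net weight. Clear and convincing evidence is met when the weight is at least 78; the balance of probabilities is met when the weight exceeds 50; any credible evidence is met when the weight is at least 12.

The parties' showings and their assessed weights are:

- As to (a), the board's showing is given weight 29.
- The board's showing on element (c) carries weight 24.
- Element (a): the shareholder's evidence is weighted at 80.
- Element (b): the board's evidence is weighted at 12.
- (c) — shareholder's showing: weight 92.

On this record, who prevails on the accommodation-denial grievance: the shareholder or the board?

Stage 1 — burden on shareholder; standard: the balance of probabilities (weight exceeds 50).
    (a): 80 − 29 = 51 > 50 [met]
  The shareholder carries Stage 1; the board now bears the burden.
Stage 2 — burden on board; standard: any credible evidence (weight is at least 12).
    (b): 12 ≥ 12 [met]
  The board carries Stage 2; the shareholder now bears the burden.
Stage 3 — burden on shareholder; standard: clear and convincing evidence (weight is at least 78).
    (c): 92 − 24 = 68 < 78 [not met]
  Stage 3 not carried; the shareholder fails its burden.
The board prevails.

board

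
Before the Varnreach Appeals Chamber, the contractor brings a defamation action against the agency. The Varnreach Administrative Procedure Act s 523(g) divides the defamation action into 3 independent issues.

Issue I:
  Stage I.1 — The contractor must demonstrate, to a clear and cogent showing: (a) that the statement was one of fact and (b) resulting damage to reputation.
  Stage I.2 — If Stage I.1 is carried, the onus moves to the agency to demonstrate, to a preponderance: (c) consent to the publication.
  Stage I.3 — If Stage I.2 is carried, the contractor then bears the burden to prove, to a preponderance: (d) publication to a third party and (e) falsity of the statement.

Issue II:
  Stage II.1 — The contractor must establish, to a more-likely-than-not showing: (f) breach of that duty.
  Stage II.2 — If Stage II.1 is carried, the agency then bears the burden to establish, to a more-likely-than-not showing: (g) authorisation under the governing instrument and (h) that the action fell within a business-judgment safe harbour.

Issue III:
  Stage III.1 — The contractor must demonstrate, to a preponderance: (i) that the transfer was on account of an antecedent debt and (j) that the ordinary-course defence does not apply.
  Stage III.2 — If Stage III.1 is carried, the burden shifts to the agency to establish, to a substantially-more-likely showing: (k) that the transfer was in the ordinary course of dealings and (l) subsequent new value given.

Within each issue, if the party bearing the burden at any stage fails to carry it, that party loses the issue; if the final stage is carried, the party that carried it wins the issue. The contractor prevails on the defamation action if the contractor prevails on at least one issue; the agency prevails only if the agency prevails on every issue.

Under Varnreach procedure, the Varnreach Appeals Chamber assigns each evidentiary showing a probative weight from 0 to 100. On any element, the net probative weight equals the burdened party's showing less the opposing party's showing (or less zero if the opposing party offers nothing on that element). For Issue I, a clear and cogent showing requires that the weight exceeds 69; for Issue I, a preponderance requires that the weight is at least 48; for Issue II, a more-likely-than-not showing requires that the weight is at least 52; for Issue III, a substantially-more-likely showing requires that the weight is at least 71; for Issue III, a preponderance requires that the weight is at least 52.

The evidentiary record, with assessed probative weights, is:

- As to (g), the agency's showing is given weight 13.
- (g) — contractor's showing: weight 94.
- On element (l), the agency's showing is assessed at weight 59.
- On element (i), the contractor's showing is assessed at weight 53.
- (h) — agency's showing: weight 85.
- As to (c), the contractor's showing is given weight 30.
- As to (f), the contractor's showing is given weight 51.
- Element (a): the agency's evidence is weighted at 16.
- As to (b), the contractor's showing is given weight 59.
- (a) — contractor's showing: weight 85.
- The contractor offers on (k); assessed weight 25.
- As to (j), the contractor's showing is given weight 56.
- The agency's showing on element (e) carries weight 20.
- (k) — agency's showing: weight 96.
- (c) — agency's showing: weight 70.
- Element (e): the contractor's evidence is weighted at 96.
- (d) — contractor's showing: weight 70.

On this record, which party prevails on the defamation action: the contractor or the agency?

— Issue I —
At Stage I.1 the contractor must meet a clear and cogent showing (weight exceeds 69): on (a) the weight is 85 less the opposing 16 gives net 69, which does not exceed 69, so (a) does not meet the standard; on (b) the weight is 59, ≤ 69, so (b) does not meet the standard.
  Not every element is met, so the contractor fails to carry Stage I.1.
So the agency prevails on this issue.
— Issue II —
Stage II.1 (contractor, a more-likely-than-not showing, weight is at least 52): (f) 51 < 52 — fails.
  Stage II.1 not carried; the contractor fails its burden.
The agency prevails on this issue.
— Issue III —
At Stage III.1 the contractor must meet a preponderance (weight is at least 52): on (i) the weight is 53, which does reach 52, so (i) meets the standard; on (j) the weight is 56, which does reach 52, so (j) meets the standard.
  The contractor carries Stage III.1; the agency now bears the burden.
At Stage III.2 the agency must meet a substantially-more-likely showing (weight is at least 71): on (k) the weight is 96 less the opposing 25 gives net 71, which does reach 71, so (k) meets the standard; on (l) the weight is 59, which does not reach 71, so (l) does not meet the standard.
  Stage III.2 not carried; the agency fails its burden.
So the contractor prevails on this issue.
Per-issue: Issue I → agency; Issue II → agency; Issue III → contractor. The contractor must prevail on at least one issue; overall, the contractor prevails.

contractor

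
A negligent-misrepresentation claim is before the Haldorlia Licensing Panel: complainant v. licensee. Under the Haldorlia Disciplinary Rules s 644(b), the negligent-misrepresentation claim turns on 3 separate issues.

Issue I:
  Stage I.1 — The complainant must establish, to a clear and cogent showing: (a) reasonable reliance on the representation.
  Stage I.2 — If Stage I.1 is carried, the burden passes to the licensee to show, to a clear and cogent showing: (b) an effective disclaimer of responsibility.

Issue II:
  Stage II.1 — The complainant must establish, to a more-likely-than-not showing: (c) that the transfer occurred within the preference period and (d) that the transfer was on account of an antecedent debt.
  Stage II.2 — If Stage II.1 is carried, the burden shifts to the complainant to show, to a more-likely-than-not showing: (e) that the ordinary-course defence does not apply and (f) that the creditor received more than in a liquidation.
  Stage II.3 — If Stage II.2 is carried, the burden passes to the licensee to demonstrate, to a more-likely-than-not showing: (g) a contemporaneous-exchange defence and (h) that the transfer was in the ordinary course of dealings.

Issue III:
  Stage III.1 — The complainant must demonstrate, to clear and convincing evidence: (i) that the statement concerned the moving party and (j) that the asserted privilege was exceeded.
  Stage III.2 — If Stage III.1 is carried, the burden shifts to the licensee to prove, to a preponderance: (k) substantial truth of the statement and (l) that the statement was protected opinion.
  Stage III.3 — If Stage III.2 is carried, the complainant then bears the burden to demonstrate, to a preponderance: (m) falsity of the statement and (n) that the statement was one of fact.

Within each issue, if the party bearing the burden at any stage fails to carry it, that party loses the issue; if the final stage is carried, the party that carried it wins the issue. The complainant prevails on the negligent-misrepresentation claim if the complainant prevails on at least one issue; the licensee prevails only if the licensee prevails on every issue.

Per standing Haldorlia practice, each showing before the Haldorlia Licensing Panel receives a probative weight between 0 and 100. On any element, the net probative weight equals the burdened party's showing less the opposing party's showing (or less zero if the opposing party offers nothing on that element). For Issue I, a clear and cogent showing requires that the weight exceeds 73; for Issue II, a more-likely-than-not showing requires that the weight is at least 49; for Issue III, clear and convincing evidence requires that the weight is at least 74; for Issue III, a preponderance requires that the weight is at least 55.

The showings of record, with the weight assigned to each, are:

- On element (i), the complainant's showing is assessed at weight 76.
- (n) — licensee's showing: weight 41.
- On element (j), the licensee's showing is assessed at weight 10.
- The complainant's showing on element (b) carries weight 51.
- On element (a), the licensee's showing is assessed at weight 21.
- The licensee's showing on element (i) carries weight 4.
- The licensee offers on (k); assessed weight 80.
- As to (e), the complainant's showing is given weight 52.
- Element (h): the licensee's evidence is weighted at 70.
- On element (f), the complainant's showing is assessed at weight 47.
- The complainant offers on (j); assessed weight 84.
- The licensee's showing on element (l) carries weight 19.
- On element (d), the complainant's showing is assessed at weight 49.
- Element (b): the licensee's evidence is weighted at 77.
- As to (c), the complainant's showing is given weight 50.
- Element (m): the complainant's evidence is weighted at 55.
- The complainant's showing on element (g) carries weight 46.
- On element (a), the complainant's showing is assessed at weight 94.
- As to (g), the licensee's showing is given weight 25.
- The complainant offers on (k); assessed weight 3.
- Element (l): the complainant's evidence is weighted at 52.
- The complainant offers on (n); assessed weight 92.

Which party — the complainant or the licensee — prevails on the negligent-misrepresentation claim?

licensee

— Issue I —
Stage I.1 — burden on complainant; standard: a clear and cogent showing (weight exceeds 73).
    (a): 94 − 21 = 73 ≤ 73 [not met]
  The complainant does not carry Stage I.1.
The analysis ends at Stage I.1; the licensee prevails on this issue.
— Issue II —
At Stage II.1 the complainant must meet a more-likely-than-not showing (weight is at least 49): on (c) the weight is 50, ≥ 49, so (c) meets the standard; on (d) the weight is 49, ≥ 49, so (d) meets the standard.
  Stage II.1 is satisfied; the complainant continues to bear the burden.
At Stage II.2 the complainant must meet a more-likely-than-not showing (weight is at least 49): on (e) the weight is 52, ≥ 49, so (e) meets the standard; on (f) the weight is 47, which does not reach 49, so (f) does not meet the standard.
  The complainant does not carry Stage II.2.
The analysis ends at Stage II.2; the licensee prevails on this issue.
— Issue III —
Stage III.1 (complainant, clear and convincing evidence, weight is at least 74): (i) net 76−4=72 < 74 — fails; (j) net 84−10=74 ≥ 74 — meets.
  The complainant does not carry Stage III.1.
The licensee prevails on this issue.
Per-issue: Issue I → licensee; Issue II → licensee; Issue III → licensee. The complainant must prevail on at least one issue; overall, the licensee prevails.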